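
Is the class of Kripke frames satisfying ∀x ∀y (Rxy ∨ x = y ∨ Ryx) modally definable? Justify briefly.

Not definable by any modal formula

Modal frame validity is preserved under disjoint unions.
Take 3 disjoint single-world reflexive frames: each is trivially connected, but their disjoint union has 3 worlds with no edge between distinct components, so it is not connected.
So no modal formula (or set of formulas) defines exactly the connected frames.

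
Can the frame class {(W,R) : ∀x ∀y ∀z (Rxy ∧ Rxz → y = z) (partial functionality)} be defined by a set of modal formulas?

Yes: it is partial functionality, defined by the CD schema ◇r → □r.
Suppose ◇r→□r is valid. Take Rxy, Rxz and set V(r)={y}. Then ◇r at x, so □r at x, so r at z, i.e. z=y.

Yes — defined by ◇r → □r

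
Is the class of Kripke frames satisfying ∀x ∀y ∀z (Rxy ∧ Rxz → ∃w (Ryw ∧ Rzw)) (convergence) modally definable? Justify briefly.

Yes: it is convergence, defined by the .2 schema ◇□p → □◇p.
Suppose ◇□p→□◇p is valid. Take Rxy, Rxz and set V(p)={w : Ryw}. Then □p at y so ◇□p at x, so □◇p at x, so ◇p at z, giving w with Rzw and Ryw.

Definable; ◇□p → □◇p defines it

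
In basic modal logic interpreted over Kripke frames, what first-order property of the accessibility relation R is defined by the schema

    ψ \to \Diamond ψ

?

reflexivity: \forall x Rxx

Replacing ψ by ¬ψ and contraposing gives the equivalent schema □ψ → ψ.
Suppose □ψ→ψ is valid. At any x set V(ψ)={w : Rxw}. Then □ψ holds at x, so ψ holds at x, i.e. Rxx.
Conversely, any frame satisfying \forall x Rxx validates the schema.
Frame condition: \forall x Rxx.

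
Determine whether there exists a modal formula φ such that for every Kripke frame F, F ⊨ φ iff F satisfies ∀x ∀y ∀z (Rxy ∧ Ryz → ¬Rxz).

Not definable by any modal formula

Modal frame validity is preserved under surjective bounded morphisms.
The 5-cycle (worlds w0,w1,w2,w3,w4 with w0→w1→w2→w3→w4→w0) is intransitive. Mapping every world to a single reflexive point • is a surjective bounded morphism; the reflexive point is not intransitive (R••∧R•• but R••).
So no modal formula (or set of formulas) defines exactly the intransitive frames.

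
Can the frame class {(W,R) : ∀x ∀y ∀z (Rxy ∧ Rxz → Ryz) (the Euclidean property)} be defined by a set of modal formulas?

Yes: it is the Euclidean property, defined by the 5 schema ◇p → □◇p.
Suppose ◇p→□◇p is valid. Take Rxy, Rxz and set V(p)={y}. Then ◇p at x, so □◇p at x, so ◇p at z, so some w with Rzw has p; w=y, i.e. Rzy. By symmetry of the argument, Ryz.

Yes — defined by ◇p → □◇p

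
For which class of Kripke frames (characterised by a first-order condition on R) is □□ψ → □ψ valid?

Density

Suppose □□ψ→□ψ is valid. Take Rxy and set V(ψ)={w : xR²w}. Then □□ψ at x, so □ψ at x, so ψ at y, i.e. ∃z(Rxz∧Rzy).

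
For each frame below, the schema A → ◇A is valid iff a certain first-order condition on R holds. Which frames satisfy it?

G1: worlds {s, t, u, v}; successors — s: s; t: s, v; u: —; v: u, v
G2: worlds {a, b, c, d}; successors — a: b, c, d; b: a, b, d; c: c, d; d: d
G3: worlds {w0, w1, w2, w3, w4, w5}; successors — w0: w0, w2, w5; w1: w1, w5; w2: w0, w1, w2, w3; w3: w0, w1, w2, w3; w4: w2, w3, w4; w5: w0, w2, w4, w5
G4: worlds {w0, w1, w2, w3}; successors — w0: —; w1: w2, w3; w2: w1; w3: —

The schema corresponds to reflexivity: ∀x Rxx.
G1: fails — world t does not see itself.
G2: fails — world a does not see itself.
G3: ✓.
G4: fails — world w0 does not see itself.
Valid on: G3.

G3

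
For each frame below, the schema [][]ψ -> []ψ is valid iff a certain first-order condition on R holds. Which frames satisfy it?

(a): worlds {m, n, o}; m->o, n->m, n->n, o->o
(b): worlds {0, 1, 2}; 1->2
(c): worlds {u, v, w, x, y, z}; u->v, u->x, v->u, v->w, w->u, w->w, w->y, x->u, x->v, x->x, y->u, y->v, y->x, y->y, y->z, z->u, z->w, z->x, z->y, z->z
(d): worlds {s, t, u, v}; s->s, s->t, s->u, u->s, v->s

(a), (c), (d)

Frame correspondent (Sahlqvist): forall x forall y (Rxy -> exists z (Rxz & Rzy)) — i.e. density.
(a): holds.
(b): fails — R12 but no z with R1z and Rz2.
(c): holds.
(d): holds.
Valid on: (a), (c), (d).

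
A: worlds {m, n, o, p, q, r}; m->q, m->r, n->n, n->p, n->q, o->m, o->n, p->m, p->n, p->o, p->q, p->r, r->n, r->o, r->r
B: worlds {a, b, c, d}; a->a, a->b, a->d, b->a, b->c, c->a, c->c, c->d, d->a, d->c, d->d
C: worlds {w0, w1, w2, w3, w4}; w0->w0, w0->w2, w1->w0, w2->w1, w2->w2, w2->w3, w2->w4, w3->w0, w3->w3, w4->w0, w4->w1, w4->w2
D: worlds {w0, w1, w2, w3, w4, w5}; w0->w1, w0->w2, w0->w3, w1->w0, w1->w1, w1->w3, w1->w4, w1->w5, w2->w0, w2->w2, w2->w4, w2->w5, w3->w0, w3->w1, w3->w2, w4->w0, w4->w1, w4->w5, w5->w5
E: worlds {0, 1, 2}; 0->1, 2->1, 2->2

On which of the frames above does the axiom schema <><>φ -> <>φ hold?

E

The schema corresponds to a generalized confluence (Geach) condition: forall x forall y (x R^2 y -> exists w (y = w & xRw)).
A: fails — mR²n but no w with n=w and mRw.
B: fails — aR²c but no w with c=w and aRw.
C: fails — w0R²w1 but no w with w1=w and w0Rw.
D: fails — w0R²w0 but no w with w0=w and w0Rw.
E: ✓.
Valid on: E.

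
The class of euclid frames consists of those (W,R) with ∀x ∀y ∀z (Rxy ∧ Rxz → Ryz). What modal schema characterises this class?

This is the Euclidean property; the standard corresponding axiom is 5: ◇q → □◇q.
Suppose ◇q→□◇q is valid. Take Rxy, Rxz and set V(q)={y}. Then ◇q at x, so □◇q at x, so ◇q at z, so some w with Rzw has q; w=y, i.e. Rzy. By symmetry of the argument, Ryz.

◇q → □◇q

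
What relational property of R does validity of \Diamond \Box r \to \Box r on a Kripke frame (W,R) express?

the Euclidean property

Replacing r by ¬r and contraposing gives the equivalent schema ◇r → □◇r.
Suppose ◇r→□◇r is valid. Take Rxy, Rxz and set V(r)={y}. Then ◇r at x, so □◇r at x, so ◇r at z, so some w with Rzw has r; w=y, i.e. Rzy. By symmetry of the argument, Ryz.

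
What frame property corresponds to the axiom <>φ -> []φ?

Suppose ◇φ→□φ is valid. Take Rxy, Rxz and set V(φ)={y}. Then ◇φ at x, so □φ at x, so φ at z, i.e. z=y.
Conversely, on a frame with partial functionality the schema holds at every world under every valuation.
So the correspondent is partial functionality.

partial functionality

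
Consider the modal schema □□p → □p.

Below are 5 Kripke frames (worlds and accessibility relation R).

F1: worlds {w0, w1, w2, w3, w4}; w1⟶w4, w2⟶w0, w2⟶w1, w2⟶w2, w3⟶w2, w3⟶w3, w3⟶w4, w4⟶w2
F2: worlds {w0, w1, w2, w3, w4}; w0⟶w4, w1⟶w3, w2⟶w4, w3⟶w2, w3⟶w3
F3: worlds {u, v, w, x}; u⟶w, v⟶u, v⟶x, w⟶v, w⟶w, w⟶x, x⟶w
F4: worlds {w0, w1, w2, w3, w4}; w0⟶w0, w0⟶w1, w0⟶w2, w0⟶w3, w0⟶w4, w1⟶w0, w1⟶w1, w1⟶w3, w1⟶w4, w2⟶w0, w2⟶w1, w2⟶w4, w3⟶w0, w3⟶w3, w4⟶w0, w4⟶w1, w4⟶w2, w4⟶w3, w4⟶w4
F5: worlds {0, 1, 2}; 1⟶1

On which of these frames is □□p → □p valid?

F4, F5

Frame correspondent (Sahlqvist): ∀x ∀y (Rxy → ∃z (Rxz ∧ Rzy)) — i.e. density.
F1: fails — Rw1w4 but no z with Rw1z and Rzw4.
F2: fails — Rw0w4 but no z with Rw0z and Rzw4.
F3: fails — Rvu but no z with Rvz and Rzu.
F4: ✓.
F5: ✓.
Valid on: F4, F5.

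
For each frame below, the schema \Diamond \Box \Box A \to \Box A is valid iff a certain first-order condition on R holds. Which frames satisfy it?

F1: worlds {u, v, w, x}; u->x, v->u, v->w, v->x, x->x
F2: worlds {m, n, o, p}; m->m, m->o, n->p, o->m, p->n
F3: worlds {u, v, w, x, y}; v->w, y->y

F2

Frame correspondent (Sahlqvist): \forall x \forall y \forall z ((xRy \wedge xRz) \to \exists w (y R^2 w \wedge z = w)) — i.e. a generalized confluence (Geach) condition.
F1: fails — vRu, vRu but no t with uR²t and u=t.
F2: satisfies the condition.
F3: fails — vRw, vRw but no t with wR²t and w=t.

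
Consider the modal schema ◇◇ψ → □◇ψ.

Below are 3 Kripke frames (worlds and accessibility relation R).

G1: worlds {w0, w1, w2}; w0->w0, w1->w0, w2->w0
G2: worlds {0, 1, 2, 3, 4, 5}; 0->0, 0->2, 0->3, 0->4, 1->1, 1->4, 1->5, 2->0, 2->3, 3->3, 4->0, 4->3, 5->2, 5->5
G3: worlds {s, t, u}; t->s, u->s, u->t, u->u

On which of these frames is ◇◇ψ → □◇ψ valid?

G1

Frame correspondent (Sahlqvist): ∀x ∀y ∀z ((xR²y ∧ xRz) → ∃w (y = w ∧ zRw)) — i.e. a generalized confluence (Geach) condition.
G1: holds.
G2: fails — 0R²0, 0R3 but no w with 0=w and 3Rw.
G3: fails — uR²s, uRs but no w with s=w and sRw.
Valid on: G1.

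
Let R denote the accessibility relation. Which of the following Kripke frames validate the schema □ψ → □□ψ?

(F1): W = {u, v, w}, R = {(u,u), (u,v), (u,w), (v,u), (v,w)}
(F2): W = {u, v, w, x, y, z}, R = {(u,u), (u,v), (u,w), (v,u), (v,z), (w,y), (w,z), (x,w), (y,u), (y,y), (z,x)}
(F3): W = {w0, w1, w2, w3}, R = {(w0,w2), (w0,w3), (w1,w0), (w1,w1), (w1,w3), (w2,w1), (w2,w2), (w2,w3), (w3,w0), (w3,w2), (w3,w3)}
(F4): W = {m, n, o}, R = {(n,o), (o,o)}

(F4)

This is the axiom for transitivity; its first-order frame correspondent is ∀x ∀y ∀z (Rxy ∧ Ryz → Rxz).
(F1): fails — Rvu and Ruv but not Rvv.
(F2): fails — Ruv and Rvz but not Ruz.
(F3): fails — Rw1w0 and Rw0w2 but not Rw1w2.
(F4): satisfies the condition.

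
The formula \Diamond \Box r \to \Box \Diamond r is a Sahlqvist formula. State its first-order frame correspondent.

convergence

Suppose ◇□r→□◇r is valid. Take Rxy, Rxz and set V(r)={w : Ryw}. Then □r at y so ◇□r at x, so □◇r at x, so ◇r at z, giving w with Rzw and Ryw.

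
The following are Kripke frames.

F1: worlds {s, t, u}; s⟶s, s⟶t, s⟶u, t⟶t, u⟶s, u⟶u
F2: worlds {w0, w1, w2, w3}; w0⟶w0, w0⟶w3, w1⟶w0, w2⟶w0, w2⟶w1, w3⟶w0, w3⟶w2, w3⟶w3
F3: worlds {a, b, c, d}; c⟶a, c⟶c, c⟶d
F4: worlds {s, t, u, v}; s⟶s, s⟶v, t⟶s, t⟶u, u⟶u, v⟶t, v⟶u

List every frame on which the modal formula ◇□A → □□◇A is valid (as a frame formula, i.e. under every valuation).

F2

This is the axiom for a generalized confluence (Geach) condition; its first-order frame correspondent is ∀x ∀y ∀z ((xRy ∧ xR²z) → ∃w (yRw ∧ zRw)).
F1: fails — sRt, sR²u but no w with tRw and uRw.
F2: satisfies the condition.
F3: fails — cRa, cR²a but no w with aRw and aRw.
F4: fails — sRs, sR²u but no w with sRw and uRw.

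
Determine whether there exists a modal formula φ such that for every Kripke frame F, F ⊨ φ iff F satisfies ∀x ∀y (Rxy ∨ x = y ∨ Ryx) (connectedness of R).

No

If a class were modally definable it would be closed under disjoint unions (Goldblatt–Thomason).
Take 2 disjoint single-world reflexive frames: each is trivially connected, but their disjoint union has 2 worlds with no edge between distinct components, so it is not connected.
So the class is not modally definable.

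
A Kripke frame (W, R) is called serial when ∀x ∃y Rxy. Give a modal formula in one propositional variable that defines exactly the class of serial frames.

□s → ◇s

A defining formula is □s → ◇s (the D axiom).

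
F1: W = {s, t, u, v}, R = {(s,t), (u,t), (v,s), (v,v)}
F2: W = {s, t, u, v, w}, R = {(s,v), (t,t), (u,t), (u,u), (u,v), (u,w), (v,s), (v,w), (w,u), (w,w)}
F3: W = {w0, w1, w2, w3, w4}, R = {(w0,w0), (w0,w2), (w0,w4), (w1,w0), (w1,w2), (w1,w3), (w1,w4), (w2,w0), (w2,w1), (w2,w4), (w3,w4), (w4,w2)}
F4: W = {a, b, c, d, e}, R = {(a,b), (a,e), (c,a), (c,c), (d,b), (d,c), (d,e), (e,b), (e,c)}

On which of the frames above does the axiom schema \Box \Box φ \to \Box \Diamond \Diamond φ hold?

F2

This is the axiom for a generalized confluence (Geach) condition; its first-order frame correspondent is \forall x \forall z (xRz \to \exists w (x R^2 w \wedge z R^2 w)).
F1: fails — sRt but no w with sR²w and tR²w.
F2: satisfies the condition.
F3: fails — w3Rw4 but no w with w3R²w and w4R²w.
F4: fails — aRb but no w with aR²w and bR²w.
Valid on: F2.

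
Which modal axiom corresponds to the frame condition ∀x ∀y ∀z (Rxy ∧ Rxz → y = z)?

A defining formula is ◇ψ → □ψ (the CD axiom).
Suppose ◇ψ→□ψ is valid. Take Rxy, Rxz and set V(ψ)={y}. Then ◇ψ at x, so □ψ at x, so ψ at z, i.e. z=y.

◇ψ → □ψ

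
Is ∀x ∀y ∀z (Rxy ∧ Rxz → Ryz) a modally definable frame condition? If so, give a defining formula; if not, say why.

Definable; ◇r → □◇r defines it

The condition is the Euclidean property. A defining modal formula is ◇r → □◇r.
Suppose ◇r→□◇r is valid. Take Rxy, Rxz and set V(r)={y}. Then ◇r at x, so □◇r at x, so ◇r at z, so some w with Rzw has r; w=y, i.e. Rzy. By symmetry of the argument, Ryz.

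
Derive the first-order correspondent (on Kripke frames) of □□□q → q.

This is a Sahlqvist (Geach-type) schema ◇^0□^3q → □^0◇^0q.
First-order correspondent: ∀x ∃w (xR³w ∧ x = w).

∀x ∃w (xR³w ∧ x = w)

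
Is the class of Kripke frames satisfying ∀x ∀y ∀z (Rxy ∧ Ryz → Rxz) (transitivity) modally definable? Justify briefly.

Yes — defined by □q → □□q

The condition is transitivity. A defining modal formula is □q → □□q.
Suppose □q→□□q is valid. Take Rxy, Ryz and set V(q)={w : Rxw}. Then □q at x, so □□q at x, so □q at y, so q at z, i.e. Rxz.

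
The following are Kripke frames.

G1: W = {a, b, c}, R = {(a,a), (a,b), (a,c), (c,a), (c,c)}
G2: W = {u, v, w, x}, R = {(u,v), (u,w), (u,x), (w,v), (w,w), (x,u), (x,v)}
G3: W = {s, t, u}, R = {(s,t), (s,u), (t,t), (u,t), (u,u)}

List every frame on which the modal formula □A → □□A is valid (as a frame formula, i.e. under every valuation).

Frame correspondent (Sahlqvist): ∀x ∀y ∀z (Rxy ∧ Ryz → Rxz) — i.e. transitivity.
G1: fails — Rca and Rab but not Rcb.
G2: fails — Rxu and Ruw but not Rxw.
G3: holds.

G3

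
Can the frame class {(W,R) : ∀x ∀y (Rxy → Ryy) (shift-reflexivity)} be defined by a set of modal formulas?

Yes: it is shift-reflexivity, defined by the T□ schema □(□q → q).

Yes — defined by □(□q → q)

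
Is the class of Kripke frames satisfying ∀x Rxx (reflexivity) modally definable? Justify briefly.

Yes: it is reflexivity, defined by the T schema □q → q.
Suppose □q→q is valid. At any x set V(q)={w : Rxw}. Then □q holds at x, so q holds at x, i.e. Rxx.

Yes — defined by □q → q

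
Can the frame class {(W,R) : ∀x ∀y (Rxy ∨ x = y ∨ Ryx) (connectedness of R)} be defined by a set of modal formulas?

Modal frame validity is preserved under disjoint unions.
Take 2 disjoint single-world reflexive frames: each is trivially connected, but their disjoint union has 2 worlds with no edge between distinct components, so it is not connected.
Hence connectedness of R is not modally definable.

No — not modally definable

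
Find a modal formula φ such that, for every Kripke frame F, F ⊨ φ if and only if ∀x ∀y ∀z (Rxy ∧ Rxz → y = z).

A defining formula is ◇s → □s (the CD axiom).

◇s → □s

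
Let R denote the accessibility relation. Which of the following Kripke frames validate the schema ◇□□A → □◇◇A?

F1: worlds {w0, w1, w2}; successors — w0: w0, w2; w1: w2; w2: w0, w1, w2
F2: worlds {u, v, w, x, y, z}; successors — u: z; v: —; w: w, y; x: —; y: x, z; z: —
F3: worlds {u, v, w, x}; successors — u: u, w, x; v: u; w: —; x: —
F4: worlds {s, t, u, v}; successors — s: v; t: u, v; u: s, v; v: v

This is the axiom for a generalized confluence (Geach) condition; its first-order frame correspondent is ∀x ∀y ∀z ((xRy ∧ xRz) → ∃w (yR²w ∧ zR²w)).
F1: condition met.
F2: fails — uRz, uRz but no t with zR²t and zR²t.
F3: fails — uRu, uRw but no t with uR²t and wR²t.
F4: condition met.
Valid on: F1, F4.

F1, F4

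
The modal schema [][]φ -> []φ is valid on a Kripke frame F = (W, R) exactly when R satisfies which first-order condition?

This schema is the C4 axiom.
It corresponds to density: forall x forall y (Rxy -> exists z (Rxz & Rzy)).

density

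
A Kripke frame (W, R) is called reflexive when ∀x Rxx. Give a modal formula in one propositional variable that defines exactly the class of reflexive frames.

The condition is reflexivity. The T schema □p → p defines it.
Suppose □p→p is valid. At any x set V(p)={w : Rxw}. Then □p holds at x, so p holds at x, i.e. Rxx.

□p → p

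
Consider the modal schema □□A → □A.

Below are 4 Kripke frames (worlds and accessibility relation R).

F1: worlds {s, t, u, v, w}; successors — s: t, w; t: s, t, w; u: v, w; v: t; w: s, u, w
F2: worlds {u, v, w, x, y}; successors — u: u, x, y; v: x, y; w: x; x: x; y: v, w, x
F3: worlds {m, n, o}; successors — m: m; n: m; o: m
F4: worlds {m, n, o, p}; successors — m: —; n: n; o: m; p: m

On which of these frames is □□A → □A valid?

This is the axiom for density; its first-order frame correspondent is ∀x ∀y (Rxy → ∃z (Rxz ∧ Rzy)).
F1: fails — Ruv but no z with Ruz and Rzv.
F2: fails — Ryw but no z with Ryz and Rzw.
F3: condition met.
F4: fails — Rom but no z with Roz and Rzm.
Valid on: F3.

F3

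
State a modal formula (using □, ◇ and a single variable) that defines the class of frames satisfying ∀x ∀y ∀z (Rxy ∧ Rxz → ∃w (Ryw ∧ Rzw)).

This is convergence; the standard corresponding axiom is .2: ◇□ψ → □◇ψ.

◇□ψ → □◇ψ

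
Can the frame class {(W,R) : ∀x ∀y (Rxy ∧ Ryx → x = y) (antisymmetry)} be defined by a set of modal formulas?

No — not modally definable

Any modally definable frame class is closed under surjective bounded morphisms.
The 4-cycle (worlds s,t,u,v with s→t→u→v→s) is antisymmetric. Sending even-indexed worlds to a and odd-indexed worlds to b is a surjective bounded morphism onto the two-world frame with a↔b, which is not antisymmetric.
Hence antisymmetry is not modally definable.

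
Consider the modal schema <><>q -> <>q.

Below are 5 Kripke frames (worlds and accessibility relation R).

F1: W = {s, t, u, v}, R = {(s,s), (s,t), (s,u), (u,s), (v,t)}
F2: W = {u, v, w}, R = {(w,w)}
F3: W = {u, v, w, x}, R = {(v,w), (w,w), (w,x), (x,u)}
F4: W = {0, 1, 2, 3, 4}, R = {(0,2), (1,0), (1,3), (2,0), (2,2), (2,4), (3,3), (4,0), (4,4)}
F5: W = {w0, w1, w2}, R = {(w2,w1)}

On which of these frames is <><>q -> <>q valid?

This is the axiom for transitivity; its first-order frame correspondent is forall x forall y forall z (Rxy & Ryz -> Rxz).
F1: fails — Rus and Rsu but not Ruu.
F2: holds.
F3: fails — Rwx and Rxu but not Rwu.
F4: fails — R10 and R02 but not R12.
F5: holds.

F2, F5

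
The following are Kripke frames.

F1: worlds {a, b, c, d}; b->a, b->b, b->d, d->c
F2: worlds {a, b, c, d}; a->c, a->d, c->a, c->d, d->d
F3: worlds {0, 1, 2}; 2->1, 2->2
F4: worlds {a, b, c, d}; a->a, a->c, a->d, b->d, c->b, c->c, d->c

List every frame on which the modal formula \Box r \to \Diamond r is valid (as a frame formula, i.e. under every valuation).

F4

Frame correspondent (Sahlqvist): \forall x \exists y Rxy — i.e. seriality.
F1: fails — world a has no successor.
F2: fails — world b has no successor.
F3: fails — world 0 has no successor.
F4: holds.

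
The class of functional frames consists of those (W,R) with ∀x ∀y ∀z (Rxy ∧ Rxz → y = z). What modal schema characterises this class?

This is partial functionality; the standard corresponding axiom is CD: ◇ψ → □ψ.
Suppose ◇ψ→□ψ is valid. Take Rxy, Rxz and set V(ψ)={y}. Then ◇ψ at x, so □ψ at x, so ψ at z, i.e. z=y.

◇ψ → □ψ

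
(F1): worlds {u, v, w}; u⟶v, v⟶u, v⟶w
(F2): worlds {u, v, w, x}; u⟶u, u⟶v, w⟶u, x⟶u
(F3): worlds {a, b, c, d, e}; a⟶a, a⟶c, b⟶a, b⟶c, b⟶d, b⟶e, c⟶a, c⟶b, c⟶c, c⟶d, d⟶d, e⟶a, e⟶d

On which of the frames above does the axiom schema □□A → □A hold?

This is the axiom for density; its first-order frame correspondent is ∀x ∀y (Rxy → ∃z (Rxz ∧ Rzy)).
(F1): fails — Ruv but no z with Ruz and Rzv.
(F2): ✓.
(F3): fails — Rbe but no z with Rbz and Rze.
Valid on: (F2).

(F2)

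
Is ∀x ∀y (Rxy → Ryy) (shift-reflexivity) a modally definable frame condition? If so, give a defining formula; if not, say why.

Yes: it is shift-reflexivity, defined by the T□ schema □(□r → r).
Suppose □(□r→r) is valid. Take Rxy and set V(r)={w : Ryw}. Then at y, □r holds; since □(□r→r) at x, □r→r at y, so r at y, i.e. Ryy.

Yes — defined by □(□r → r)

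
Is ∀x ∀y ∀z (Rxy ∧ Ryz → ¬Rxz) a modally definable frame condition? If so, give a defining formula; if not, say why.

No

If a class were modally definable it would be closed under surjective bounded morphisms (Goldblatt–Thomason).
The 5-cycle (worlds w0,w1,w2,w3,w4 with w0→w1→w2→w3→w4→w0) is intransitive. Mapping every world to a single reflexive point • is a surjective bounded morphism; the reflexive point is not intransitive (R••∧R•• but R••).
So no modal formula (or set of formulas) defines exactly the intransitive frames.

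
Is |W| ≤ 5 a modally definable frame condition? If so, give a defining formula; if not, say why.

No — not modally definable

Modal frame validity is preserved under disjoint unions.
Any modal formula valid on each of 6 disjoint one-world frames is valid on their disjoint union (validity is preserved under disjoint unions). Each one-world frame has |W|=1≤5, but the union has |W|=6.
So no modal formula (or set of formulas) defines exactly the |W|≤5 frames.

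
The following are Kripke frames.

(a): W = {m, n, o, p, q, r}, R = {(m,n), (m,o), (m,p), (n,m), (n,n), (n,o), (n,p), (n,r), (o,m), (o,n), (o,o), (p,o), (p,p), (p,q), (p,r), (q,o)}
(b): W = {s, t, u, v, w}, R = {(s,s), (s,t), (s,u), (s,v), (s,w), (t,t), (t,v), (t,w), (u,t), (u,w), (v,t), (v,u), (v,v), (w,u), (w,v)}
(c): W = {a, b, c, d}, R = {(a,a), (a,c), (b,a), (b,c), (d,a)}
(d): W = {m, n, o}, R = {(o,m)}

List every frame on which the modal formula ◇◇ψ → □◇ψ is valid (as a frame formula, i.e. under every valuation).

The schema corresponds to a generalized confluence (Geach) condition: ∀x ∀y ∀z ((xR²y ∧ xRz) → ∃w (y = w ∧ zRw)).
(a): fails — mR²m, mRp but no w with m=w and pRw.
(b): fails — sR²s, sRt but no w* with s=w* and tRw*.
(c): fails — aR²a, aRc but no w with a=w and cRw.
(d): condition met.
Valid on: (d).

(d)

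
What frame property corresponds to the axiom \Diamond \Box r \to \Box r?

This schema is equivalent to the 5 axiom ◇r → □◇r.
Its frame correspondent is the Euclidean property — \forall x \forall y \forall z (Rxy \wedge Rxz \to Ryz).

the Euclidean property: \forall x \forall y \forall z (Rxy \wedge Rxz \to Ryz)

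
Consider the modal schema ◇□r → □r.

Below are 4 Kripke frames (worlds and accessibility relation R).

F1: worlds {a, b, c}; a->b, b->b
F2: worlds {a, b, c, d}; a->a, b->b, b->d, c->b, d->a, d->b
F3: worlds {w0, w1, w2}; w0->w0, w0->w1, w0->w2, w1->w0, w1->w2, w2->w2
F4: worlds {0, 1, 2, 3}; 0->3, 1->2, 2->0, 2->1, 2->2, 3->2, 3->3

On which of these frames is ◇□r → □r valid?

Frame correspondent (Sahlqvist): ∀x ∀y ∀z (Rxy ∧ Rxz → Ryz) — i.e. the Euclidean property.
F1: holds.
F2: fails — Rbd and Rbd but not Rdd.
F3: fails — Rw0w1 and Rw0w1 but not Rw1w1.
F4: fails — R20 and R20 but not R00.

F1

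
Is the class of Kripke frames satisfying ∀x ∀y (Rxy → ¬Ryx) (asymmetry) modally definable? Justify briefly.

Not definable by any modal formula

Any modally definable frame class is closed under surjective bounded morphisms.
The 3-cycle (worlds 0,1,2 with 0→1→2→0) is asymmetric. Mapping every world to a single reflexive point • is a surjective bounded morphism, and the reflexive point is not asymmetric (R•• but asymmetry requires ¬R••).
So no modal formula (or set of formulas) defines exactly the asymmetric frames.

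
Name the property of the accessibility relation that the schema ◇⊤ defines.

◇⊤ holds at w iff w has a successor, so frame-validity of ◇⊤ is exactly seriality. Equivalently via □r → ◇r:
Suppose □r→◇r is valid. At any x set V(r)=W. Then □r at x, so ◇r at x, so x has a successor.

seriality: ∀x ∃y Rxy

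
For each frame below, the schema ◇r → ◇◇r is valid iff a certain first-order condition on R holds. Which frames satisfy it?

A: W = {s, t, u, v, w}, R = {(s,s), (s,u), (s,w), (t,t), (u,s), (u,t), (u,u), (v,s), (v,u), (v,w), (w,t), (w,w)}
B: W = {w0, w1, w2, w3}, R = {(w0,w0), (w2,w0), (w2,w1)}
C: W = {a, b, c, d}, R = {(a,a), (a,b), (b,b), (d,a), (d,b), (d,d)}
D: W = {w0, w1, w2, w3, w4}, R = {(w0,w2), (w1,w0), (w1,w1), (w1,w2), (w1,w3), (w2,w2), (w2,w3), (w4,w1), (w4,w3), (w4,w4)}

A, C, D

The schema corresponds to a generalized confluence (Geach) condition: ∀x ∀y (xRy → ∃w (y = w ∧ xR²w)).
A: holds.
B: fails — w2Rw1 but no w with w1=w and w2R²w.
C: holds.
D: holds.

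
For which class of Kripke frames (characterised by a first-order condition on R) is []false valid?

emptiness of R

□⊥ is valid iff no world has any successor (otherwise □⊥ fails at any world with one).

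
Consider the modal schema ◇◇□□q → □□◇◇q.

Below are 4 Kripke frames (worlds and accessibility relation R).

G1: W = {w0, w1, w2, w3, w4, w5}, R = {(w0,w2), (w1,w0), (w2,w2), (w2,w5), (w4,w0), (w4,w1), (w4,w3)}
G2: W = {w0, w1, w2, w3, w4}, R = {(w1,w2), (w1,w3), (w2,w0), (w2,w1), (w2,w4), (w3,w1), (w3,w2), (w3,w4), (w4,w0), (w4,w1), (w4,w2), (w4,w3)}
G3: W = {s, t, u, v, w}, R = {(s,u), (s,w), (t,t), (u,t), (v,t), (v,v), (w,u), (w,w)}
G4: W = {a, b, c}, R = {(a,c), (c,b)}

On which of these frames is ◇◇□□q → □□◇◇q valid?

G3

This is the axiom for a generalized confluence (Geach) condition; its first-order frame correspondent is ∀x ∀y ∀z ((xR²y ∧ xR²z) → ∃w (yR²w ∧ zR²w)).
G1: fails — w0R²w2, w0R²w5 but no w with w2R²w and w5R²w.
G2: fails — w1R²w0, w1R²w0 but no w with w0R²w and w0R²w.
G3: satisfies the condition.
G4: fails — aR²b, aR²b but no w with bR²w and bR²w.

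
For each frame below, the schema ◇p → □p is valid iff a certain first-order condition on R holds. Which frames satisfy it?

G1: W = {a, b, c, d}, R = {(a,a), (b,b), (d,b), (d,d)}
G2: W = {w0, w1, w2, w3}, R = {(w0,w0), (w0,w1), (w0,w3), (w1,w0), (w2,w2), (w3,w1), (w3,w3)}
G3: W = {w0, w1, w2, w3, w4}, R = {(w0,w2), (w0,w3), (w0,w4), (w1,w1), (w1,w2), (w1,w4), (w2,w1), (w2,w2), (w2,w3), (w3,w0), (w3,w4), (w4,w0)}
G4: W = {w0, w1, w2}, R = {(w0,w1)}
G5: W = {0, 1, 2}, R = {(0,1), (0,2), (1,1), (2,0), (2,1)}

G4

This is the axiom for partial functionality; its first-order frame correspondent is ∀x ∀y ∀z (Rxy ∧ Rxz → y = z).
G1: fails — d sees both b and d.
G2: fails — w0 sees both w0 and w1.
G3: fails — w0 sees both w2 and w3.
G4: condition met.
G5: fails — 0 sees both 1 and 2.
Valid on: G4.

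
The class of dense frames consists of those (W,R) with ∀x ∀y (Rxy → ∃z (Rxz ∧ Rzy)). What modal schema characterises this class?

The condition is density. The C4 schema □□q → □q defines it.
Suppose □□q→□q is valid. Take Rxy and set V(q)={w : xR²w}. Then □□q at x, so □q at x, so q at y, i.e. ∃z(Rxz∧Rzy).

□□q → □q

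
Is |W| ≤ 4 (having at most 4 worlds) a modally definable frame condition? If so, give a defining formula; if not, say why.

No

If a class were modally definable it would be closed under disjoint unions (Goldblatt–Thomason).
Any modal formula valid on each of 5 disjoint one-world frames is valid on their disjoint union (validity is preserved under disjoint unions). Each one-world frame has |W|=1≤4, but the union has |W|=5.
So no modal formula (or set of formulas) defines exactly the |W|≤4 frames.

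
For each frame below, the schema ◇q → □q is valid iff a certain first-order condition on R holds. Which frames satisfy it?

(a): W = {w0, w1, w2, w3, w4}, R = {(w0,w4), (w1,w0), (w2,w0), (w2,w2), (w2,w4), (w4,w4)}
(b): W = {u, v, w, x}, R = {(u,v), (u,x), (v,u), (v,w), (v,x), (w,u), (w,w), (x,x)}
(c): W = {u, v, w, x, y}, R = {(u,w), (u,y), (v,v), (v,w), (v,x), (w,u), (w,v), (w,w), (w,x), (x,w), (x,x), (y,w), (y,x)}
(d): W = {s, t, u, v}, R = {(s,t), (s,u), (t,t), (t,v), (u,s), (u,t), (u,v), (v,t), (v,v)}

none

The schema corresponds to partial functionality: ∀x ∀y ∀z (Rxy ∧ Rxz → y = z).
(a): fails — w2 sees both w0 and w2.
(b): fails — u sees both v and x.
(c): fails — u sees both w and y.
(d): fails — s sees both t and u.
Valid on no frame.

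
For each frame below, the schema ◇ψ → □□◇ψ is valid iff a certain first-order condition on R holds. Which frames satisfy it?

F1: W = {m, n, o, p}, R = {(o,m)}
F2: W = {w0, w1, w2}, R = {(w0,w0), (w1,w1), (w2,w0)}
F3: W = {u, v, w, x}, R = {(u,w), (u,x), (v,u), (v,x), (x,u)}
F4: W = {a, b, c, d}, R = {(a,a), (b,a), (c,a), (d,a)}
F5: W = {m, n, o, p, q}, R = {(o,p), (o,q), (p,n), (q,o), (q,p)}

F1, F2, F4

Frame correspondent (Sahlqvist): ∀x ∀y ∀z ((xRy ∧ xR²z) → ∃w (y = w ∧ zRw)) — i.e. a generalized confluence (Geach) condition.
F1: holds.
F2: holds.
F3: fails — vRu, vR²u but no t with u=t and uRt.
F4: holds.
F5: fails — oRp, oR²n but no w with p=w and nRw.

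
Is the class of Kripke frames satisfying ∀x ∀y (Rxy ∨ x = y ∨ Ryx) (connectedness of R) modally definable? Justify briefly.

Not definable by any modal formula

Any modally definable frame class is closed under disjoint unions.
Take 2 disjoint single-world reflexive frames: each is trivially connected, but their disjoint union has 2 worlds with no edge between distinct components, so it is not connected.
So no modal formula (or set of formulas) defines exactly the connected frames.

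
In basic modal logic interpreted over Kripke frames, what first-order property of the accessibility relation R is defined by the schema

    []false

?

This is the Ver axiom.
It corresponds to emptiness of R: forall x forall y ~Rxy.

emptiness of R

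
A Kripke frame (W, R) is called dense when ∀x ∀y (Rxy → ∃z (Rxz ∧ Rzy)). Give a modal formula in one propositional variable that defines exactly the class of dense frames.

□□p → □p

A defining formula is □□p → □p (the C4 axiom).
Suppose □□p→□p is valid. Take Rxy and set V(p)={w : xR²w}. Then □□p at x, so □p at x, so p at y, i.e. ∃z(Rxz∧Rzy).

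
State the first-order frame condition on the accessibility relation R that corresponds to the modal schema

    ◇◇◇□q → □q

∀x ∀y ∀z ((xR³y ∧ xRz) → ∃w (yRw ∧ z = w))

This is a Sahlqvist (Geach-type) schema ◇^3□^1q → □^1◇^0q.
Minimal-valuation argument: fix x; take any y with xR^3y and any z with xR^1z. Set V(q) to the set of worlds R-reachable from y in exactly 1 step. Then □^1q holds at y, so the antecedent holds at x; validity forces ◇^0q at z, giving a w with zR^0w and yR^1w.
First-order correspondent: ∀x ∀y ∀z ((xR³y ∧ xRz) → ∃w (yRw ∧ z = w)).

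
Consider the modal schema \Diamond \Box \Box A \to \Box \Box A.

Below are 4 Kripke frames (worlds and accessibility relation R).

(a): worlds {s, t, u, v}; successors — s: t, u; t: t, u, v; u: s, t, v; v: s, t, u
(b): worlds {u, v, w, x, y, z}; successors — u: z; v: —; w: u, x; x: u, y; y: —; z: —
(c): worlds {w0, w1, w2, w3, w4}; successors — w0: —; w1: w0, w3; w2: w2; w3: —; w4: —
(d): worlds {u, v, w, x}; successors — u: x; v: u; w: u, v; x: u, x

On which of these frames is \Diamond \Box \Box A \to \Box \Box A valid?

(a), (c)

The schema corresponds to a generalized confluence (Geach) condition: \forall x \forall y \forall z ((xRy \wedge x R^2 z) \to \exists w (y R^2 w \wedge z = w)).
(a): ✓.
(b): fails — wRu, wR²u but no t with uR²t and u=t.
(c): ✓.
(d): fails — wRv, wR²u but no t with vR²t and u=t.
Valid on: (a), (c).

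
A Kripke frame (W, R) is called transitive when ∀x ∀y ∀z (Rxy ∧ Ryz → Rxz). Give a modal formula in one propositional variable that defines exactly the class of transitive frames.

□r → □□r

This is transitivity; the standard corresponding axiom is 4: □r → □□r.
Suppose □r→□□r is valid. Take Rxy, Ryz and set V(r)={w : Rxw}. Then □r at x, so □□r at x, so □r at y, so r at z, i.e. Rxz.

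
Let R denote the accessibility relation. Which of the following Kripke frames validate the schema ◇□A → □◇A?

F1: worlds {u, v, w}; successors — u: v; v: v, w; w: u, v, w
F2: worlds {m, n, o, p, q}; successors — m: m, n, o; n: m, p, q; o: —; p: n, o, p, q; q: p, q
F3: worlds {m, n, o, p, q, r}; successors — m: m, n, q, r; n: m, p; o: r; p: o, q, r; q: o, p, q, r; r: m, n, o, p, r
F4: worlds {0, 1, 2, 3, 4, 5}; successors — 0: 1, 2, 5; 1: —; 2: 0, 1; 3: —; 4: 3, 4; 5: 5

F1

This is the axiom for convergence; its first-order frame correspondent is ∀x ∀y ∀z (Rxy ∧ Rxz → ∃w (Ryw ∧ Rzw)).
F1: ✓.
F2: fails — Rmo and Rmo but o and o have no common successor.
F3: fails — Rro and Rrn but o and n have no common successor.
F4: fails — R02 and R01 but 2 and 1 have no common successor.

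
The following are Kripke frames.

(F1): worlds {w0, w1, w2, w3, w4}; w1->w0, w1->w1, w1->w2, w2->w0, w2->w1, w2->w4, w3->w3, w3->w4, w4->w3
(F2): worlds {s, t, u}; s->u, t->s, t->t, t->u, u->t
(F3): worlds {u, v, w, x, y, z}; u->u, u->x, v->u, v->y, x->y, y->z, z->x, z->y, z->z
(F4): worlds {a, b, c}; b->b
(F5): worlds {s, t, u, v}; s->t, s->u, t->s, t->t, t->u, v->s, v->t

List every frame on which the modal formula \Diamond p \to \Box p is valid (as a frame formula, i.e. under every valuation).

(F4)

The schema corresponds to partial functionality: \forall x \forall y \forall z (Rxy \wedge Rxz \to y = z).
(F1): fails — w1 sees both w0 and w1.
(F2): fails — t sees both s and t.
(F3): fails — u sees both u and x.
(F4): holds.
(F5): fails — s sees both t and u.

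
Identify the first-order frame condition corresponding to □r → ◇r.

seriality

Suppose □r→◇r is valid. At any x set V(r)=W. Then □r at x, so ◇r at x, so x has a successor.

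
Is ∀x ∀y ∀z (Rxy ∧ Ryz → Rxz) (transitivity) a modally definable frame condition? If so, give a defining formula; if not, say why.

Yes, by □r → □□r

Yes: it is transitivity, defined by the 4 schema □r → □□r.
Suppose □r→□□r is valid. Take Rxy, Ryz and set V(r)={w : Rxw}. Then □r at x, so □□r at x, so □r at y, so r at z, i.e. Rxz.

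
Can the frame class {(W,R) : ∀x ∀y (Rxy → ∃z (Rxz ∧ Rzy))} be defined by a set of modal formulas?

Definable; □□p → □p defines it

The condition is density. A defining modal formula is □□p → □p.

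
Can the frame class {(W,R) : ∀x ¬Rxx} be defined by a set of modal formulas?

No

Any modally definable frame class is closed under surjective bounded morphisms.
The 4-cycle (worlds s,t,u,v with s→t→u→v→s) is irreflexive, and the map sending every world to a single reflexive point • is a surjective bounded morphism (forth: every edge maps to (•,•); back: every world has a successor). So any modal formula valid on the 4-cycle is also valid on the reflexive point, which is not irreflexive.
Hence irreflexivity is not modally definable.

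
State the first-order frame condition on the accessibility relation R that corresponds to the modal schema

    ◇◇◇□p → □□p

This is a Sahlqvist (Geach-type) schema ◇^3□^1p → □^2◇^0p.
Minimal-valuation argument: fix x; take any y with xR^3y and any z with xR^2z. Set V(p) to the set of worlds R-reachable from y in exactly 1 step. Then □^1p holds at y, so the antecedent holds at x; validity forces ◇^0p at z, giving a w with zR^0w and yR^1w.
First-order correspondent: ∀x ∀y ∀z ((xR³y ∧ xR²z) → ∃w (yRw ∧ z = w)).

∀x ∀y ∀z ((xR³y ∧ xR²z) → ∃w (yRw ∧ z = w))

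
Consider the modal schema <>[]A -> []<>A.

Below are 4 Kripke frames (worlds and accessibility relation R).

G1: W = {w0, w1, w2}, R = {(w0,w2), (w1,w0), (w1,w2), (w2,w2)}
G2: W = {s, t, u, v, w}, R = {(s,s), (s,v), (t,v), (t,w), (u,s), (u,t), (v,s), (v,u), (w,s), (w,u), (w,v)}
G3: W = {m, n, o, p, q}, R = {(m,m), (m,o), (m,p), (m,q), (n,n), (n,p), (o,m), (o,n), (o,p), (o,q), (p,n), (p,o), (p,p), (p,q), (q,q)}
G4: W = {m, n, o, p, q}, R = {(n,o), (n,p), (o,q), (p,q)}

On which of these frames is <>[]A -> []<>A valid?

G1, G2

The schema corresponds to convergence: forall x forall y forall z (Rxy & Rxz -> exists w (Ryw & Rzw)).
G1: satisfies the condition.
G2: satisfies the condition.
G3: fails — Ron and Roq but n and q have no common successor.
G4: fails — Roq and Roq but q and q have no common successor.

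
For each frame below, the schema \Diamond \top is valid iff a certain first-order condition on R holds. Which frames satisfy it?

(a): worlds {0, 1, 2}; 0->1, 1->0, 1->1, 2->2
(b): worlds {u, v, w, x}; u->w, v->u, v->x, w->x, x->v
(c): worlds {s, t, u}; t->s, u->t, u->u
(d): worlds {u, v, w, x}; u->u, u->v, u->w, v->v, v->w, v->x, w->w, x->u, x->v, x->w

(a), (b), (d)

The schema corresponds to seriality: \forall x \exists y Rxy.
(a): holds.
(b): holds.
(c): fails — world s has no successor.
(d): holds.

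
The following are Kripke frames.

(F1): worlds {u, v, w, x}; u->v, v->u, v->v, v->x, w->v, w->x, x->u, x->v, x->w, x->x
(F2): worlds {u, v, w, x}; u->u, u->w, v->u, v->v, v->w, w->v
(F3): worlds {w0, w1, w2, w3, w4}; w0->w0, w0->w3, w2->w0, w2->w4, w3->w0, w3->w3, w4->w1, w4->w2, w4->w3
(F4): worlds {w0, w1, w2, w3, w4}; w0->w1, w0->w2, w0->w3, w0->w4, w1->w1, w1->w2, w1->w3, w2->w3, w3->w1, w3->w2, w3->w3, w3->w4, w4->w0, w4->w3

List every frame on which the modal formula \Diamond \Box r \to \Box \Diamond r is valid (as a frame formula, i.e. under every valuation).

Frame correspondent (Sahlqvist): \forall x \forall y \forall z (Rxy \wedge Rxz \to \exists w (Ryw \wedge Rzw)) — i.e. convergence.
(F1): satisfies the condition.
(F2): fails — Ruw and Ruu but w and u have no common successor.
(F3): fails — Rw4w1 and Rw4w1 but w1 and w1 have no common successor.
(F4): satisfies the condition.
Valid on: (F1), (F4).

(F1), (F4)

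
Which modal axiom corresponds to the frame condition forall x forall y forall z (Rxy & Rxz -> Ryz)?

This is the Euclidean property; the standard corresponding axiom is 5: ◇ψ → □◇ψ.
Suppose ◇ψ→□◇ψ is valid. Take Rxy, Rxz and set V(ψ)={y}. Then ◇ψ at x, so □◇ψ at x, so ◇ψ at z, so some w with Rzw has ψ; w=y, i.e. Rzy. By symmetry of the argument, Ryz.

◇ψ → □◇ψ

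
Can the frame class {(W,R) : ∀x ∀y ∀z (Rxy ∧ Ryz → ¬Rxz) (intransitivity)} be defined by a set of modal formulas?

No

Any modally definable frame class is closed under surjective bounded morphisms.
The 3-cycle (worlds 0,1,2 with 0→1→2→0) is intransitive. Mapping every world to a single reflexive point • is a surjective bounded morphism; the reflexive point is not intransitive (R••∧R•• but R••).
So the class is not modally definable.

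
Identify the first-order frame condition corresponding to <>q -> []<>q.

the Euclidean property: forall x forall y forall z (Rxy & Rxz -> Ryz)

This is the 5 axiom.
Its frame correspondent is the Euclidean property — forall x forall y forall z (Rxy & Rxz -> Ryz).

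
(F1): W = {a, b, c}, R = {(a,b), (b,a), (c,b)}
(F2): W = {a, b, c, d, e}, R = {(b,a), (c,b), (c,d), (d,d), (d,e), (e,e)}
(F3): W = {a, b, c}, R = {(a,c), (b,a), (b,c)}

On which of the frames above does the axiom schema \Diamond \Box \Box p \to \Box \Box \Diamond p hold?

(F1)

Frame correspondent (Sahlqvist): \forall x \forall y \forall z ((xRy \wedge x R^2 z) \to \exists w (y R^2 w \wedge zRw)) — i.e. a generalized confluence (Geach) condition.
(F1): satisfies the condition.
(F2): fails — cRb, cR²a but no w with bR²w and aRw.
(F3): fails — bRa, bR²c but no w with aR²w and cRw.
Valid on: (F1).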